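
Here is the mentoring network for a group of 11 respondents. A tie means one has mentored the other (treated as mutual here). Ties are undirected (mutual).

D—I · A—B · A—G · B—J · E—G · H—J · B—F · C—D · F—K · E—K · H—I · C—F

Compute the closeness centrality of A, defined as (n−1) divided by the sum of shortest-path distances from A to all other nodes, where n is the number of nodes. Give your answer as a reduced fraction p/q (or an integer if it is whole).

Distances from A: B:1, C:3, D:4, E:2, F:2, G:1, H:3, I:4, J:2, K:3. Sum = 25.
n = 11, so closeness = 10/25 = 2/5.

2/5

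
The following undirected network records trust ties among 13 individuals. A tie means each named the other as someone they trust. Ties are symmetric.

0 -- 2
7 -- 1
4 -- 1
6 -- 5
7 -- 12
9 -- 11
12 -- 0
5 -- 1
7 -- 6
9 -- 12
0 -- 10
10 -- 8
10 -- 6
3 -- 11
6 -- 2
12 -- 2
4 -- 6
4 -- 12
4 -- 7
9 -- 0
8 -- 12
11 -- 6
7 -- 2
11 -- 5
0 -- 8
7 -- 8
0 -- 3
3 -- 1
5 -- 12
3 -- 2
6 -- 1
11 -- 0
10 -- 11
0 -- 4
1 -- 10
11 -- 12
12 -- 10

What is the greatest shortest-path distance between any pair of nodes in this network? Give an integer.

Eccentricity of each node (its greatest distance to any other): 0:2, 1:3, 2:2, 3:2, 4:2, 5:2, 6:2, 7:2, 8:2, 9:3, 10:2, 11:2, 12:2.
The maximum eccentricity is 3, realized for instance by the pair 1–9 via 1 – 4 – 12 – 9. So the diameter is 3.

3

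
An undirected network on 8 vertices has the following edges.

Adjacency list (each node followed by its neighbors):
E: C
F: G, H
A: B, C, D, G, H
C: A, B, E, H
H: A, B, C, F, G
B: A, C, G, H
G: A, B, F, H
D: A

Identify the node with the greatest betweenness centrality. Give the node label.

A

Unnormalized betweenness of each node: A:20/3, B:2/3, C:6, D:0, E:0, F:0, G:3/2, H:25/6.
A has the largest value, 20/3, making it the main broker — the node through which the most shortest paths run.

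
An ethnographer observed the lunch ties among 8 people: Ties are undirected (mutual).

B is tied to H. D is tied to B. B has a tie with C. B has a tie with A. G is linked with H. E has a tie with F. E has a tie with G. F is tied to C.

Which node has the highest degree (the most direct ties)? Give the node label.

B

Degrees — A:1, B:4, C:2, D:1, E:2, F:2, G:2, H:2.
The maximum is 4, attained only by B.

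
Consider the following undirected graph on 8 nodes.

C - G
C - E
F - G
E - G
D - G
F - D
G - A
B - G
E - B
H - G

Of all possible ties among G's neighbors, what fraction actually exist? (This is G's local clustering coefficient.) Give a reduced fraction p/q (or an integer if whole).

1/7

G's neighbors: A, B, C, D, E, F, and H (k = 7).
Possible neighbor pairs: C(7,2) = 21. Edges among them: B–E, C–E, D–F → e = 3.
Clustering(G) = 3/21 = 1/7.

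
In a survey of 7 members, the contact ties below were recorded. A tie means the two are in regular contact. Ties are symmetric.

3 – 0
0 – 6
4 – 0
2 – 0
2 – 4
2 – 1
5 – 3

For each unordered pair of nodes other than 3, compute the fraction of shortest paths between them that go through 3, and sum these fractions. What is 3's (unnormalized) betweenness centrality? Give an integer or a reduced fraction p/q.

5

Pairs whose geodesics pass through 3 — 0–5: 1; 4–5: 1; 5–2: 1; 5–6: 1; 5–1: 1.
All other pairs contribute 0.
Summing the contributions gives betweenness(3) = 5.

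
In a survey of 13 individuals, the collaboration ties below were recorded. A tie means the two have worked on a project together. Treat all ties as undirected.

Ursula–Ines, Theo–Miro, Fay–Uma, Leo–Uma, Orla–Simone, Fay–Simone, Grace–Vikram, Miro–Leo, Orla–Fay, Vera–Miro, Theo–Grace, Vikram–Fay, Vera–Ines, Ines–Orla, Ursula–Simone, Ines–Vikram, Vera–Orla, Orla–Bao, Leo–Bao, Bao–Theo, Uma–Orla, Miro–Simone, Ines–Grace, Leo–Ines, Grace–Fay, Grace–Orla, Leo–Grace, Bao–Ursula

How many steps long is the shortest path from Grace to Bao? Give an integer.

2

One shortest route is Grace – Leo – Bao, which uses 2 edges, and Grace and Bao are not directly tied, so nothing shorter exists. So d(Grace,Bao) = 2.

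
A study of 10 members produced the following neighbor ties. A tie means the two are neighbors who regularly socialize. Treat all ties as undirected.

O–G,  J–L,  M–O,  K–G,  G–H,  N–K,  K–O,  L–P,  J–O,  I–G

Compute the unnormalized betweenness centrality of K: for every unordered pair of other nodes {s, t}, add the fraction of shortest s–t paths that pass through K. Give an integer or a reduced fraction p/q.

8

Pairs whose geodesics pass through K — J–N: 1; H–N: 1; O–N: 1; I–N: 1; L–N: 1; G–N: 1; P–N: 1; N–M: 1.
All other pairs contribute 0.
Summing the contributions gives betweenness(K) = 8.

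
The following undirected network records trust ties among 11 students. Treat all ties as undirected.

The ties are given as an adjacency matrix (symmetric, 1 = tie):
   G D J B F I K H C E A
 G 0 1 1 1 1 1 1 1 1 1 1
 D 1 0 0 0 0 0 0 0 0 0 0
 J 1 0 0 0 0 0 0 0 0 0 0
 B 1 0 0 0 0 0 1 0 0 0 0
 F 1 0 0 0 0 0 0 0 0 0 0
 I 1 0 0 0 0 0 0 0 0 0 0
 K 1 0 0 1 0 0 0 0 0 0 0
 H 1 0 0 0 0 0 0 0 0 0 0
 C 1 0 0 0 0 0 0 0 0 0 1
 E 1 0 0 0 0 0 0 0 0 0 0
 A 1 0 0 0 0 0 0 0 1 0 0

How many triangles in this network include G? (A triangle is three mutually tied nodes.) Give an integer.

2

G's neighbors: A, B, C, D, E, F, H, I, J, and K.
Neighbor pairs that are themselves tied: G–A–C; G–B–K. Each forms one triangle with G, for 2 in total.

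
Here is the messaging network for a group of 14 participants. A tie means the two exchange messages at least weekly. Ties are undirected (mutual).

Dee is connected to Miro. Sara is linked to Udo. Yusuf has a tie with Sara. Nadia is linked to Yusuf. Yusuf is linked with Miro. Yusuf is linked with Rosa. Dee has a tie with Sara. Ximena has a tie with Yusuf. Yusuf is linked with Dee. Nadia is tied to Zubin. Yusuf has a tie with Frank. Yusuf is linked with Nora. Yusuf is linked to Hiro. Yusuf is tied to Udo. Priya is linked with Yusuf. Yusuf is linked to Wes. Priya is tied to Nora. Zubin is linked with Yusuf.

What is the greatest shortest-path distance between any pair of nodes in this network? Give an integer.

2

Eccentricity of each node (its greatest distance to any other): Dee:2, Frank:2, Hiro:2, Miro:2, Nadia:2, Nora:2, Priya:2, Rosa:2, Sara:2, Udo:2, Wes:2, Ximena:2, Yusuf:1, Zubin:2.
The maximum eccentricity is 2, realized for instance by the pair Udo–Dee via Udo – Yusuf – Dee. So the diameter is 2.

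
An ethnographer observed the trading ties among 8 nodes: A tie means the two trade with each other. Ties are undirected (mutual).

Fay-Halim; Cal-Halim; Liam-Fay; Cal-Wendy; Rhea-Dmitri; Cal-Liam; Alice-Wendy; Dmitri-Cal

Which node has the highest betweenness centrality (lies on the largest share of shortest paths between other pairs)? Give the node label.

Unnormalized betweenness of each node: Alice:0, Cal:33/2, Dmitri:6, Fay:1/2, Halim:5/2, Liam:5/2, Rhea:0, Wendy:6.
Cal has the largest value, 33/2, making it the main broker — the node through which the most shortest paths run.

Cal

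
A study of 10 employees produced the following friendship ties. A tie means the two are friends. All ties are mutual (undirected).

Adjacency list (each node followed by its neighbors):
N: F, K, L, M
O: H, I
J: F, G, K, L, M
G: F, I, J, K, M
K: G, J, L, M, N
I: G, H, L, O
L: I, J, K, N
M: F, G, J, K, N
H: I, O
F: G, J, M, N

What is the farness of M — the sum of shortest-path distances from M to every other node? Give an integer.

15

Distances from M: F:1, G:1, H:3, I:2, J:1, K:1, L:2, N:1, O:3.
Sum = 1 + 1 + 3 + 2 + 1 + 1 + 2 + 1 + 3 = 15.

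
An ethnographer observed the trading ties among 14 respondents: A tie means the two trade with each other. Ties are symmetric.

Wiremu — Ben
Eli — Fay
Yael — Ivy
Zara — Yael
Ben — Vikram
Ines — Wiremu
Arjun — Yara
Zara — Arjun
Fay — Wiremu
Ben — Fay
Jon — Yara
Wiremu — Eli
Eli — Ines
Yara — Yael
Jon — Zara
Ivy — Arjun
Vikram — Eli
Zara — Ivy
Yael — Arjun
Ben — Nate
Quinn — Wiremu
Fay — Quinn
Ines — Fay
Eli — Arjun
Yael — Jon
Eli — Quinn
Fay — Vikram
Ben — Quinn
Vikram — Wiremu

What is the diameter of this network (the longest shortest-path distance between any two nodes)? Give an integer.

6

Eccentricity of each node (its greatest distance to any other): Arjun:4, Ben:5, Eli:3, Fay:4, Ines:4, Ivy:5, Jon:6, Nate:6, Quinn:4, Vikram:4, Wiremu:4, Yael:5, Yara:5, Zara:5.
The maximum eccentricity is 6, realized for instance by the pair Nate–Jon via Nate – Ben – Quinn – Eli – Arjun – Yara – Jon. So the diameter is 6.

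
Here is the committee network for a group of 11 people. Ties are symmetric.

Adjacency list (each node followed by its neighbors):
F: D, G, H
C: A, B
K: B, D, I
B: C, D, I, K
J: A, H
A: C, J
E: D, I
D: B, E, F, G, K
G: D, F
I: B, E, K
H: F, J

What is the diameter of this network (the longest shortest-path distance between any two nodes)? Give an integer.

4

Eccentricity of each node (its greatest distance to any other): A:4, B:3, C:3, D:3, E:4, F:3, G:4, H:4, I:4, J:4, K:4.
The maximum eccentricity is 4, realized for instance by the pair I–J via I – B – C – A – J. So the diameter is 4.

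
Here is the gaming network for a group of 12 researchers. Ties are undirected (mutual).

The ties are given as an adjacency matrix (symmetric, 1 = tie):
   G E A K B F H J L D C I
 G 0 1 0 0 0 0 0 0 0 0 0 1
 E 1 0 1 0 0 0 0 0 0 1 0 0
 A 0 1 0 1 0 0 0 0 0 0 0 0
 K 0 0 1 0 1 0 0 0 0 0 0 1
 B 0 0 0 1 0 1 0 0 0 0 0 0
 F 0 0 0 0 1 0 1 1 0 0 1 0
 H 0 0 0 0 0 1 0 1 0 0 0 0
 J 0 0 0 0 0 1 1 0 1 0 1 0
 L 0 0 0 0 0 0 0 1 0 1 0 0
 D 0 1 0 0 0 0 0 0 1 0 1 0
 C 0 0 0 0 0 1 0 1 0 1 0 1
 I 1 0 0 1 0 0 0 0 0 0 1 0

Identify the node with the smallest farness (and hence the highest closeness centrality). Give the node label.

Farness (sum of distances to all others) for each node — A:27, B:24, C:19, D:22, E:24, F:21, G:26, H:29, I:21, J:23, K:24, L:26.
The smallest farness is 19, for C, so C has the highest closeness.

C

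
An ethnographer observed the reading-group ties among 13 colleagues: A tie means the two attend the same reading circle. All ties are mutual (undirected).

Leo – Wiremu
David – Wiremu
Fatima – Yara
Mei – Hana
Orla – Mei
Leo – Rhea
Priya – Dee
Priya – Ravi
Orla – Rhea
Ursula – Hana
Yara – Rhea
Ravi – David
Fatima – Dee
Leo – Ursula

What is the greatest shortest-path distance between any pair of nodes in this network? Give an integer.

6

Eccentricity of each node (its greatest distance to any other): David:5, Dee:6, Fatima:5, Hana:6, Leo:4, Mei:6, Orla:5, Priya:6, Ravi:6, Rhea:4, Ursula:5, Wiremu:4, Yara:4.
The maximum eccentricity is 6, realized for instance by the pair Dee–Hana via Dee – Fatima – Yara – Rhea – Leo – Ursula – Hana. So the diameter is 6.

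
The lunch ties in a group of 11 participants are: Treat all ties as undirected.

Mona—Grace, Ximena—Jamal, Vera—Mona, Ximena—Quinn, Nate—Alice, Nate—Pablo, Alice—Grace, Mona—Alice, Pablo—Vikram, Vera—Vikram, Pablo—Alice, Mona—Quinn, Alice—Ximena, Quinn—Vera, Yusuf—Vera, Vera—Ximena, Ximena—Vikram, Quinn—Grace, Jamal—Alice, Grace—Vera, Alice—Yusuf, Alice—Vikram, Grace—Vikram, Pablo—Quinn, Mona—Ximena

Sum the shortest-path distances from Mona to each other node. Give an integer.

15

Distances from Mona: Alice:1, Grace:1, Jamal:2, Nate:2, Pablo:2, Quinn:1, Vera:1, Vikram:2, Ximena:1, Yusuf:2.
Sum = 1 + 1 + 2 + 2 + 2 + 1 + 1 + 2 + 1 + 2 = 15.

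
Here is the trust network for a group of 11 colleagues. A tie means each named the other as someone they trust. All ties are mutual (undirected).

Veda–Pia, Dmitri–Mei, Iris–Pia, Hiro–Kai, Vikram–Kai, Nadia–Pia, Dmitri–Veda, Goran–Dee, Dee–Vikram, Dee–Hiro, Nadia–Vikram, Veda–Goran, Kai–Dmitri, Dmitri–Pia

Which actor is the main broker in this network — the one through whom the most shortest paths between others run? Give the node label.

Dmitri

Unnormalized betweenness of each node: Dee:5, Dmitri:91/6, Goran:7/2, Hiro:3/2, Iris:0, Kai:55/6, Mei:0, Nadia:10/3, Pia:77/6, Veda:13/2, Vikram:6.
Dmitri has the largest value, 91/6, making it the main broker — the node through which the most shortest paths run.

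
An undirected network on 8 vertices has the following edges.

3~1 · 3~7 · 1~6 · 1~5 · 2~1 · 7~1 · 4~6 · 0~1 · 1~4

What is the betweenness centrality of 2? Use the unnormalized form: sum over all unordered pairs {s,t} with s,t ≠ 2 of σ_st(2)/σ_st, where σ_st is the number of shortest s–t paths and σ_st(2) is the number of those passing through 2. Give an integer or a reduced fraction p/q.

0

No shortest path between any pair of other nodes passes through 2.
Summing the contributions gives betweenness(2) = 0.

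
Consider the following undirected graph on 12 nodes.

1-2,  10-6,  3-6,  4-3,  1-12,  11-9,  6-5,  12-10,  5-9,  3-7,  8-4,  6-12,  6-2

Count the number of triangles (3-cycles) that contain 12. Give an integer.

12's neighbors: 1, 6, and 10.
Neighbor pairs that are themselves tied: 12–6–10. Each forms one triangle with 12, for 1 in total.

1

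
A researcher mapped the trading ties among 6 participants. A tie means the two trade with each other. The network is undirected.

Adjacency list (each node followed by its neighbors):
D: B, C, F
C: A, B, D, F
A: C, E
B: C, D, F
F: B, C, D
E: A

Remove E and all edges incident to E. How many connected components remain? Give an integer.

1

E's neighbors (A) remain reachable from one another through other ties, so the rest of the network stays in one piece.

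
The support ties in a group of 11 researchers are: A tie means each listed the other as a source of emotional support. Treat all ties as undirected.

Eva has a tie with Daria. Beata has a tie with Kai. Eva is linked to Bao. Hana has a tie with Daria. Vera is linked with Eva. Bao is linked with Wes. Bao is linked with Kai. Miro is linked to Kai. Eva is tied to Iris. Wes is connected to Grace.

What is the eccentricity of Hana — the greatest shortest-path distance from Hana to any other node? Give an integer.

5

Distances from Hana: Bao:3, Beata:5, Daria:1, Eva:2, Grace:5, Iris:3, Kai:4, Miro:5, Vera:3, Wes:4.
The largest is 5 (to Miro, Beata, and Grace), so the eccentricity of Hana is 5.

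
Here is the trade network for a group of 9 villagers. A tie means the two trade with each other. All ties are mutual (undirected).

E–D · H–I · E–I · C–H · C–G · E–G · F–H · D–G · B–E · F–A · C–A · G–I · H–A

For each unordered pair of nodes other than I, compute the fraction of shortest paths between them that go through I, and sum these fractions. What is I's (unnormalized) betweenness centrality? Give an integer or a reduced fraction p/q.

Pairs whose geodesics pass through I — F–E: 1; F–G: 1/3; F–B: 1; F–D: 2/4; A–E: 1/2; A–B: 1/2; H–E: 1; H–G: 1/2; H–B: 1; H–D: 2/3.
All other pairs contribute 0.
Summing the contributions gives betweenness(I) = 7.

7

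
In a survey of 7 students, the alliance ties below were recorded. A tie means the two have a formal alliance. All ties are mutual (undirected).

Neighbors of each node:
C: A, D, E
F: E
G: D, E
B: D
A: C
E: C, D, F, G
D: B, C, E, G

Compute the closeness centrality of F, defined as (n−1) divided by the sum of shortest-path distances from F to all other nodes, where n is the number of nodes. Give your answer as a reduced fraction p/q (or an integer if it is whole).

6/13

Distances from F: A:3, B:3, C:2, D:2, E:1, G:2. Sum = 13.
n = 7, so closeness = 6/13.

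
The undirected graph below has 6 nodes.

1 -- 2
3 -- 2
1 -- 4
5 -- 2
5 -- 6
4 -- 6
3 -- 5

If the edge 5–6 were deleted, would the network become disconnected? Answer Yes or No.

No

Even without that edge, 5 still reaches 6 via 5 – 2 – 1 – 4 – 6, so the network stays connected. Not a bridge.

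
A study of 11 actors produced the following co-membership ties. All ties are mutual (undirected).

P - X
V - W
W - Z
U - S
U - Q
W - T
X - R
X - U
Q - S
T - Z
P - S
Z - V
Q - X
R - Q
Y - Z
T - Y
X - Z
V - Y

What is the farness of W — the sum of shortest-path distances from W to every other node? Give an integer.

Distances from W: P:3, Q:3, R:3, S:4, T:1, U:3, V:1, X:2, Y:2, Z:1.
Sum = 3 + 3 + 3 + 4 + 1 + 3 + 1 + 2 + 2 + 1 = 23.

23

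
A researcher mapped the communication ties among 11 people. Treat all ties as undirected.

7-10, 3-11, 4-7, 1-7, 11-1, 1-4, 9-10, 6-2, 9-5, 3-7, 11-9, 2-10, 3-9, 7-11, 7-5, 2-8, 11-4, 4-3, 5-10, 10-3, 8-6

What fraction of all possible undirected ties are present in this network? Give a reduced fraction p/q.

21/55

There are 21 edges and 11 nodes, so the maximum possible is C(11,2) = 55.
Density = 21/55.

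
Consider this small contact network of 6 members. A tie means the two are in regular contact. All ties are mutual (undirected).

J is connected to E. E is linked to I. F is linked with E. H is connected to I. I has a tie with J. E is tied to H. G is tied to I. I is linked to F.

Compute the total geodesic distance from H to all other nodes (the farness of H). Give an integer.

Distances from H: E:1, F:2, G:2, I:1, J:2.
Sum = 1 + 2 + 2 + 1 + 2 = 8.

8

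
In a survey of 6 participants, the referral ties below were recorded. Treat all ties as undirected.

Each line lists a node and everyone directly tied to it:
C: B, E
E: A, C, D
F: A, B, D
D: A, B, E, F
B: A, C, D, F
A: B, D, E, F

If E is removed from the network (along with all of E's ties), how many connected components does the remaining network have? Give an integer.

E's neighbors (A, C, and D) remain reachable from one another through other ties, so the rest of the network stays in one piece.

1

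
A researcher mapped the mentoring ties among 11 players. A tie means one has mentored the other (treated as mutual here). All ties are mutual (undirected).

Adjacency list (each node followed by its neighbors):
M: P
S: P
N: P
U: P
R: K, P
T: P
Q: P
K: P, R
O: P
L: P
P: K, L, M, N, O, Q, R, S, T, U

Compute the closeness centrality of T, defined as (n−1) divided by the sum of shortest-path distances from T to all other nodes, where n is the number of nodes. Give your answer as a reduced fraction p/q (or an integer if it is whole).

Distances from T: K:2, L:2, M:2, N:2, O:2, P:1, Q:2, R:2, S:2, U:2. Sum = 19.
n = 11, so closeness = 10/19.

10/19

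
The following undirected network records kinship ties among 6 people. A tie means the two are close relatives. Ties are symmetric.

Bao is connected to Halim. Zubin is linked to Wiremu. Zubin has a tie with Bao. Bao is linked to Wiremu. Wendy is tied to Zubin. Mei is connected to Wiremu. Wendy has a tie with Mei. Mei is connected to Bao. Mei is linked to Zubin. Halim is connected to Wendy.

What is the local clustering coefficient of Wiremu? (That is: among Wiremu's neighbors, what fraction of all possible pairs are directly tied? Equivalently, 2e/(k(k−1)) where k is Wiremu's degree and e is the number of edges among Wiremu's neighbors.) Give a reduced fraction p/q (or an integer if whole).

Wiremu's neighbors: Bao, Mei, and Zubin (k = 3).
Possible neighbor pairs: C(3,2) = 3. Edges among them: Bao–Mei, Bao–Zubin, Mei–Zubin → e = 3.
Clustering(Wiremu) = 3/3 = 1.

1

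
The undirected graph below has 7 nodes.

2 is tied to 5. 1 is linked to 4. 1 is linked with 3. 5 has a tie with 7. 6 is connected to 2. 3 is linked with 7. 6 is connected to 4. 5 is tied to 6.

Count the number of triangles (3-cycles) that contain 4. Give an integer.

0

4's neighbors are 1 and 6, but none of them are tied to each other, so no triangle contains 4.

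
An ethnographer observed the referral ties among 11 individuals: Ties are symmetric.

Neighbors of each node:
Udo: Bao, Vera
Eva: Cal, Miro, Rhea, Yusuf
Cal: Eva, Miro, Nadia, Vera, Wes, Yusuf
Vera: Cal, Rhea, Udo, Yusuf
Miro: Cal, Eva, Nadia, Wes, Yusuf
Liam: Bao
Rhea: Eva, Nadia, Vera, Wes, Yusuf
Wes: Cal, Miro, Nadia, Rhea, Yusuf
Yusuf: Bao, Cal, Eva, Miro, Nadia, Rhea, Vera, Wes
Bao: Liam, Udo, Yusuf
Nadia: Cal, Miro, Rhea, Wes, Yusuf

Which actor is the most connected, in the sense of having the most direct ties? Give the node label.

Degrees — Bao:3, Cal:6, Eva:4, Liam:1, Miro:5, Nadia:5, Rhea:5, Udo:2, Vera:4, Wes:5, Yusuf:8.
The maximum is 8, attained only by Yusuf.

Yusuf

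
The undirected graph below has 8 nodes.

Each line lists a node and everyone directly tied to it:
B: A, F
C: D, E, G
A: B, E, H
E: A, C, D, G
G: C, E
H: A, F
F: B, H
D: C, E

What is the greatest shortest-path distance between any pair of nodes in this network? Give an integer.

Eccentricity of each node (its greatest distance to any other): A:2, B:3, C:4, D:4, E:3, F:4, G:4, H:3.
The maximum eccentricity is 4, realized for instance by the pair F–G via F – H – A – E – G. So the diameter is 4.

4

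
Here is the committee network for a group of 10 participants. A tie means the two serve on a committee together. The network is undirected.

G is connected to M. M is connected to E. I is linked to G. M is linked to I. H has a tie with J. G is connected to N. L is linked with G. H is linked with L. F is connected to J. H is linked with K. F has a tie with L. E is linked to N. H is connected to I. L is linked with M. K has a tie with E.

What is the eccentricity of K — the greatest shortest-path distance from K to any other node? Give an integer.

Distances from K: E:1, F:3, G:3, H:1, I:2, J:2, L:2, M:2, N:2.
The largest is 3 (to G and F), so the eccentricity of K is 3.

3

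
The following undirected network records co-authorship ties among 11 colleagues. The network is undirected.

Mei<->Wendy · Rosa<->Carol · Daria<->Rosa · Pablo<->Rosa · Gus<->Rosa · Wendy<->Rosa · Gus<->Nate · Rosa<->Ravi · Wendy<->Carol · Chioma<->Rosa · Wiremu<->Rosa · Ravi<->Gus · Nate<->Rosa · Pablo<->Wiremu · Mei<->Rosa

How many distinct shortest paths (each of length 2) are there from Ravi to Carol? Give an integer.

1

The shortest distance is 2, and the only length-2 path is Ravi–Rosa–Carol. So there is exactly 1 shortest path.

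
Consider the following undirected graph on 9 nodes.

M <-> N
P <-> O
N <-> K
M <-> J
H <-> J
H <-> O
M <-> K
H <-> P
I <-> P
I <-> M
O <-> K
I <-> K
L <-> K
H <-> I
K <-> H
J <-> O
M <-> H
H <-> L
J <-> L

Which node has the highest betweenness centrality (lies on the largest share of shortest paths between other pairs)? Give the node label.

K

Unnormalized betweenness of each node: H:319/60, I:37/30, J:1, K:163/30, L:1/4, M:63/20, N:0, O:77/60, P:1/3.
K has the largest value, 163/30, making it the main broker — the node through which the most shortest paths run.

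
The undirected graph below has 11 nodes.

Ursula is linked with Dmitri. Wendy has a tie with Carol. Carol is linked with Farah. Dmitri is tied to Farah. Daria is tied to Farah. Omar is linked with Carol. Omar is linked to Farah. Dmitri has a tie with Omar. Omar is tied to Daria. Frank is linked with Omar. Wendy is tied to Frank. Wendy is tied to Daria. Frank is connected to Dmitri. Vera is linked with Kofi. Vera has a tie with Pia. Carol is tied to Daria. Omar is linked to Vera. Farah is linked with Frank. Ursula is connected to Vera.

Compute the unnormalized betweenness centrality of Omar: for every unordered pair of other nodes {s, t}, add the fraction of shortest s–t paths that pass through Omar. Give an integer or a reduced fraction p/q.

39/2

Pairs whose geodesics pass through Omar — Dmitri–Carol: 1/2; Dmitri–Daria: 1/2; Dmitri–Vera: 1/2; Dmitri–Pia: 1/2; Dmitri–Kofi: 1/2; Frank–Carol: 1/3; Frank–Daria: 1/3; Frank–Vera: 1; Frank–Pia: 1; Frank–Kofi: 1; Carol–Vera: 1; Carol–Pia: 1; Carol–Kofi: 1; Carol–Ursula: 2/3 … (+10 more pairs).
All other pairs contribute 0.
Summing the contributions gives betweenness(Omar) = 39/2.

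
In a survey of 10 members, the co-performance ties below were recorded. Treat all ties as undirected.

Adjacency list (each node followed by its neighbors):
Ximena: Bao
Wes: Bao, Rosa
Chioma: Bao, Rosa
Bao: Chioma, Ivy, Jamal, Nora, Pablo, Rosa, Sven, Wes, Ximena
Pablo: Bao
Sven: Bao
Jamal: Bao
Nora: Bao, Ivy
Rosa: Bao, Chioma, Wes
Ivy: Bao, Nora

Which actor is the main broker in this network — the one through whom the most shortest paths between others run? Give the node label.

Unnormalized betweenness of each node: Bao:65/2, Chioma:0, Ivy:0, Jamal:0, Nora:0, Pablo:0, Rosa:1/2, Sven:0, Wes:0, Ximena:0.
Bao has the largest value, 65/2, making it the main broker — the node through which the most shortest paths run.

Bao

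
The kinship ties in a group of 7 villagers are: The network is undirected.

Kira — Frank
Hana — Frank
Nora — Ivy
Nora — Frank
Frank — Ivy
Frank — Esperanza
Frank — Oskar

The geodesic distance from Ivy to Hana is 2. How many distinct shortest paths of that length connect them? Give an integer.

1

The shortest distance is 2, and the only length-2 path is Ivy–Frank–Hana. So there is exactly 1 shortest path.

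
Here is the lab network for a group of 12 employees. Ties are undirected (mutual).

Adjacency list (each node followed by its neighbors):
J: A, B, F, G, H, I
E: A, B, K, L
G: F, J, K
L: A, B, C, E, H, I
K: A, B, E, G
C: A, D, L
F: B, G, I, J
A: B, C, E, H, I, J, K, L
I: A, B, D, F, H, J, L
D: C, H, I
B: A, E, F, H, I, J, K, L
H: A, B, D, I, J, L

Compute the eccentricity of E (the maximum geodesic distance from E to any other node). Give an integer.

3

Distances from E: A:1, B:1, C:2, D:3, F:2, G:2, H:2, I:2, J:2, K:1, L:1.
The largest is 3 (to D), so the eccentricity of E is 3.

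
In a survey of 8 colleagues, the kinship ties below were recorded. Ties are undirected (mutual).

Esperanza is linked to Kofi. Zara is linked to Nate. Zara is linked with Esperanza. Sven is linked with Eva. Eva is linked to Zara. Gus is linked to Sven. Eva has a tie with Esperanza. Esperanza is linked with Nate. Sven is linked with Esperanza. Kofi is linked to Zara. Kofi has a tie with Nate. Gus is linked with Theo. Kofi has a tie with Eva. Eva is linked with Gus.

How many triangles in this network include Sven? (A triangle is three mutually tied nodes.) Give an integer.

Sven's neighbors: Esperanza, Eva, and Gus.
Neighbor pairs that are themselves tied: Sven–Esperanza–Eva; Sven–Eva–Gus. Each forms one triangle with Sven, for 2 in total.

2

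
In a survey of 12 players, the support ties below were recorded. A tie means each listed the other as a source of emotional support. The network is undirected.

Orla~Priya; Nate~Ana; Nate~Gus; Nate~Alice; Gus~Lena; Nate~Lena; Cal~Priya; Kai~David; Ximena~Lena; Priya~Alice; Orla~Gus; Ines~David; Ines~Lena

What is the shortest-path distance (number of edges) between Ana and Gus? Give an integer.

One shortest route is Ana – Nate – Gus, which uses 2 edges, and Ana and Gus are not directly tied, so nothing shorter exists. So d(Ana,Gus) = 2.

2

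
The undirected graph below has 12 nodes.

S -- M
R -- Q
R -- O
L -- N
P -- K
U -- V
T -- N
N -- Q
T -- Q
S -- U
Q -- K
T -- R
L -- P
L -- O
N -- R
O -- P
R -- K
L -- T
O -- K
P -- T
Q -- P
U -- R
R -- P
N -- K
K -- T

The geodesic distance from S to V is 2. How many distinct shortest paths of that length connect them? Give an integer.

1

The shortest distance is 2, and the only length-2 path is S–U–V. So there is exactly 1 shortest path.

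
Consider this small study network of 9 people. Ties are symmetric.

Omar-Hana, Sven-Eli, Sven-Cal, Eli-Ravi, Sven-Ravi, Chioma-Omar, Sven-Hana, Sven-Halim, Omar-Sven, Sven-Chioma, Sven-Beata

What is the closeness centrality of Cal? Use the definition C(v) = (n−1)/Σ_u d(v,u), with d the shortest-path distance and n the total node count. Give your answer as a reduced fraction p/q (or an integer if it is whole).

Distances from Cal: Beata:2, Chioma:2, Eli:2, Halim:2, Hana:2, Omar:2, Ravi:2, Sven:1. Sum = 15.
n = 9, so closeness = 8/15.

8/15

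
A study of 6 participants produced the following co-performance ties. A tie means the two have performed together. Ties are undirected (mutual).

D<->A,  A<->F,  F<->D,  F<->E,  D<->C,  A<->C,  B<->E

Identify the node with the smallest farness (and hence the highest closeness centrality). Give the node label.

F

Farness (sum of distances to all others) for each node — A:8, B:13, C:11, D:8, E:9, F:7.
The smallest farness is 7, for F, so F has the highest closeness.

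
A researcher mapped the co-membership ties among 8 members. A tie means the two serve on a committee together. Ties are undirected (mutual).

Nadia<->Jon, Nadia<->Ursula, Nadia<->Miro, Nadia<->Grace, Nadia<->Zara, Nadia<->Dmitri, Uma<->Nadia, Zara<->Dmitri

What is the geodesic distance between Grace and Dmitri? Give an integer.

2

One shortest route is Grace – Nadia – Dmitri, which uses 2 edges, and Grace and Dmitri are not directly tied, so nothing shorter exists. So d(Grace,Dmitri) = 2.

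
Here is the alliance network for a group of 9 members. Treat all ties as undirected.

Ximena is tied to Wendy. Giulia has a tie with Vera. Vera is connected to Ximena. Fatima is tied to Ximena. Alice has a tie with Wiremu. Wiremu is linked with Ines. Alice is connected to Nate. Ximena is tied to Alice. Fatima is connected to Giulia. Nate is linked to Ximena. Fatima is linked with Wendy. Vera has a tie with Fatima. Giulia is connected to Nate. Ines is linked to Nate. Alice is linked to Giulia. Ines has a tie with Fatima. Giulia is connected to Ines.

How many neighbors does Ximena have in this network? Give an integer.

Ximena is directly tied to Alice, Fatima, Nate, Vera, and Wendy. That is 5 neighbors, so the degree of Ximena is 5.

5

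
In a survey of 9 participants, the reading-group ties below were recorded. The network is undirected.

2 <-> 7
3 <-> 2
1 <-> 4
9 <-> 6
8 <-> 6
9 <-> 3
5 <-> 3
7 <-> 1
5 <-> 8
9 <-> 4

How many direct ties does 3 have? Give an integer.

3

3 is directly tied to 2, 5, and 9. That is 3 neighbors, so the degree of 3 is 3.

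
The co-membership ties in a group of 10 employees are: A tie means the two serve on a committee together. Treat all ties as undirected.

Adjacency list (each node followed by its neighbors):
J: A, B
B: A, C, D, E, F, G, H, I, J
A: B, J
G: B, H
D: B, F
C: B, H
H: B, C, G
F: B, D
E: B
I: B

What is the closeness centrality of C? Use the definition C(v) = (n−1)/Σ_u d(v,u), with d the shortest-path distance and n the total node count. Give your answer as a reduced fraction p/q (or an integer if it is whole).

Distances from C: A:2, B:1, D:2, E:2, F:2, G:2, H:1, I:2, J:2. Sum = 16.
n = 10, so closeness = 9/16.

9/16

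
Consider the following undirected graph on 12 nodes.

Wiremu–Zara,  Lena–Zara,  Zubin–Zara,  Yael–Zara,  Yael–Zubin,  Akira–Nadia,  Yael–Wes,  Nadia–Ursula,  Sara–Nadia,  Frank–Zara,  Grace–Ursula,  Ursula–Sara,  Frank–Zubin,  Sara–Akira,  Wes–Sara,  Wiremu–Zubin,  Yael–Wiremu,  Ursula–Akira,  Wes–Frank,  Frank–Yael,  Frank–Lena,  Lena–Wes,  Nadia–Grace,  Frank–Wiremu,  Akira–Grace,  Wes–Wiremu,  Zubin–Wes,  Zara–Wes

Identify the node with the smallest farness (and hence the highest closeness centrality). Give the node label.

Farness (sum of distances to all others) for each node — Akira:24, Frank:21, Grace:32, Lena:24, Nadia:24, Sara:18, Ursula:24, Wes:16, Wiremu:22, Yael:22, Zara:21, Zubin:22.
The smallest farness is 16, for Wes, so Wes has the highest closeness.

Wes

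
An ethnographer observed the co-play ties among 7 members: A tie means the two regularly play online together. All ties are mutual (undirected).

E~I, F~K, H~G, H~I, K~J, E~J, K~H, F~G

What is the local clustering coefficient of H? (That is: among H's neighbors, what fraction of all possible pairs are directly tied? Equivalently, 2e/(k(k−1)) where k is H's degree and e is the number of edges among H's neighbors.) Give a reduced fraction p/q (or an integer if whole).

H's neighbors: G, I, and K (k = 3).
Possible neighbor pairs: C(3,2) = 3. Edges among them: none → e = 0.
Clustering(H) = 0/3 = 0.

0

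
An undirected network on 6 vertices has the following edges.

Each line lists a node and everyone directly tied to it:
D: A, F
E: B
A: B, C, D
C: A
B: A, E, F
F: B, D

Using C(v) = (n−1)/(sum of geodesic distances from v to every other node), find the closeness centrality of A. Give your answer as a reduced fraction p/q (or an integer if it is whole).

5/7

Distances from A: B:1, C:1, D:1, E:2, F:2. Sum = 7.
n = 6, so closeness = 5/7.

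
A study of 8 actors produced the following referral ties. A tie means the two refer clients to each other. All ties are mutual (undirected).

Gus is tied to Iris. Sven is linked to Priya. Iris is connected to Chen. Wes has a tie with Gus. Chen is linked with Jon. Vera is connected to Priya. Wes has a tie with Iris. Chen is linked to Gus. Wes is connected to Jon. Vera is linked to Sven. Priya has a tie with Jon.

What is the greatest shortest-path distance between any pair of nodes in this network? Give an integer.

4

Eccentricity of each node (its greatest distance to any other): Chen:3, Gus:4, Iris:4, Jon:2, Priya:3, Sven:4, Vera:4, Wes:3.
The maximum eccentricity is 4, realized for instance by the pair Iris–Sven via Iris – Chen – Jon – Priya – Sven. So the diameter is 4.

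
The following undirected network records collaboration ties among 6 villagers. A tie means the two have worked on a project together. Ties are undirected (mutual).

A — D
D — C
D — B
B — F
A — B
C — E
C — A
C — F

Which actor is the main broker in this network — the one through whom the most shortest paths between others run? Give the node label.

C

Unnormalized betweenness of each node: A:2/3, B:1, C:5, D:2/3, E:0, F:2/3.
C has the largest value, 5, making it the main broker — the node through which the most shortest paths run.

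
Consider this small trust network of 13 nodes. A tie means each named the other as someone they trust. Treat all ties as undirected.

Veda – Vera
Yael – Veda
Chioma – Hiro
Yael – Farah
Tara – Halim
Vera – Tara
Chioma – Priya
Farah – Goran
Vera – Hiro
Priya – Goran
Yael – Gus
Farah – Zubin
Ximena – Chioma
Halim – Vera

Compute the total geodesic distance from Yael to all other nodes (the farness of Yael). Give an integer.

30

Distances from Yael: Chioma:4, Farah:1, Goran:2, Gus:1, Halim:3, Hiro:3, Priya:3, Tara:3, Veda:1, Vera:2, Ximena:5, Zubin:2.
Sum = 4 + 1 + 2 + 1 + 3 + 3 + 3 + 3 + 1 + 2 + 5 + 2 = 30.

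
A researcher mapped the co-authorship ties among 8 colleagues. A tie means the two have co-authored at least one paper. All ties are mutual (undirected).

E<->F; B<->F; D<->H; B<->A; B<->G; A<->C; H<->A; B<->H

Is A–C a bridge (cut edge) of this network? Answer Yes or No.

Yes

Without the A–C edge there is no alternate route between A and C, so the network disconnects. It is a bridge.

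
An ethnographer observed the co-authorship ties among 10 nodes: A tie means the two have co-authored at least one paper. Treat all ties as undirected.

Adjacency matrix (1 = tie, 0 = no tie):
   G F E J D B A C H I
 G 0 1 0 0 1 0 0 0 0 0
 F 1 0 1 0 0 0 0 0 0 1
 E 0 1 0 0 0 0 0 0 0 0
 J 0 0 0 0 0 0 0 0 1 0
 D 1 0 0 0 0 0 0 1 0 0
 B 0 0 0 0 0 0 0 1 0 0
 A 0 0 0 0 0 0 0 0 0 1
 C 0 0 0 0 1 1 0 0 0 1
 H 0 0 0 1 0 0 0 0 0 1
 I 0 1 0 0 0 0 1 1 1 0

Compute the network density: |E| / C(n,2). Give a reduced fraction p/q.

There are 10 edges and 10 nodes, so the maximum possible is C(10,2) = 45.
Density = 10/45 = 2/9.

2/9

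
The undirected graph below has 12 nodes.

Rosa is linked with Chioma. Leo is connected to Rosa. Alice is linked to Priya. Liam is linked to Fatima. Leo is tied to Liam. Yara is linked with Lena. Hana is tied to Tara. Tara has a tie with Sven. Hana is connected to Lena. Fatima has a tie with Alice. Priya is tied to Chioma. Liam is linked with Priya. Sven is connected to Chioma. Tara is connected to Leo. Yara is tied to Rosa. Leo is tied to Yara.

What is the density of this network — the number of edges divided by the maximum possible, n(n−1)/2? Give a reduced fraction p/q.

8/33

There are 16 edges and 12 nodes, so the maximum possible is C(12,2) = 66.
Density = 16/66 = 8/33.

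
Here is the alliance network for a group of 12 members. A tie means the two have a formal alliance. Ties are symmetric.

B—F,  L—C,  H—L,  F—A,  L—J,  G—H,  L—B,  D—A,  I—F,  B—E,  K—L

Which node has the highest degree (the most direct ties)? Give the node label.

L

Degrees — A:2, B:3, C:1, D:1, E:1, F:3, G:1, H:2, I:1, J:1, K:1, L:5.
The maximum is 5, attained only by L.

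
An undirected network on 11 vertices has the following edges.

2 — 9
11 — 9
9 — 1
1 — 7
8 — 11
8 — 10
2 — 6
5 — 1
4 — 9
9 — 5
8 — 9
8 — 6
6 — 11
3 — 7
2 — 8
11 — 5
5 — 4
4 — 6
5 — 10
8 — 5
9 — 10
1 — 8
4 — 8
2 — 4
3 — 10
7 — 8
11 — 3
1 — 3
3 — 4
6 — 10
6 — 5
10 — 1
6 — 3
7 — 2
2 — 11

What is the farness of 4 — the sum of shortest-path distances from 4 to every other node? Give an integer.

14

Distances from 4: 1:2, 2:1, 3:1, 5:1, 6:1, 7:2, 8:1, 9:1, 10:2, 11:2.
Sum = 2 + 1 + 1 + 1 + 1 + 2 + 1 + 1 + 2 + 2 = 14.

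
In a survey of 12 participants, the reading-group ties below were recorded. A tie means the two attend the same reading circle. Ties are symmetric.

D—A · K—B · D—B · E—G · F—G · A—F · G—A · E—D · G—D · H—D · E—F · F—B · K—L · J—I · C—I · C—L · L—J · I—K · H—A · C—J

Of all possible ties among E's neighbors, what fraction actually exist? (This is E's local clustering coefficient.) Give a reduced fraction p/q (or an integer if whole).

2/3

E's neighbors: D, F, and G (k = 3).
Possible neighbor pairs: C(3,2) = 3. Edges among them: D–G, F–G → e = 2.
Clustering(E) = 2/3.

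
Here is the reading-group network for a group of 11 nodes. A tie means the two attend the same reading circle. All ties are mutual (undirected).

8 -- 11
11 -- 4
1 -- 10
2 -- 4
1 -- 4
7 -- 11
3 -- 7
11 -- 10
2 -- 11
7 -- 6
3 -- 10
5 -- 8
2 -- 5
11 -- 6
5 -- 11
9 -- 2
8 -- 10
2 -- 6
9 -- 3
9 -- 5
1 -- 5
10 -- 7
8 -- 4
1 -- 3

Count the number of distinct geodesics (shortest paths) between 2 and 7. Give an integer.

The shortest distance is 2. The length-2 paths are: 2–6–7; 2–11–7.
That gives 2 distinct shortest paths.

2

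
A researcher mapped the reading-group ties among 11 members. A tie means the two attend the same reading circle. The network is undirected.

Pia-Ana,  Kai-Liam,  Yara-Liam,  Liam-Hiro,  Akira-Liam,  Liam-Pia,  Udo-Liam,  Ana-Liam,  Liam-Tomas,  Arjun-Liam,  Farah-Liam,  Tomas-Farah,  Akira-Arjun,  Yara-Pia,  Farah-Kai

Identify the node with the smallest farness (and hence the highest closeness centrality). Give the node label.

Liam

Farness (sum of distances to all others) for each node — Akira:18, Ana:18, Arjun:18, Farah:17, Hiro:19, Kai:18, Liam:10, Pia:17, Tomas:18, Udo:19, Yara:18.
The smallest farness is 10, for Liam, so Liam has the highest closeness.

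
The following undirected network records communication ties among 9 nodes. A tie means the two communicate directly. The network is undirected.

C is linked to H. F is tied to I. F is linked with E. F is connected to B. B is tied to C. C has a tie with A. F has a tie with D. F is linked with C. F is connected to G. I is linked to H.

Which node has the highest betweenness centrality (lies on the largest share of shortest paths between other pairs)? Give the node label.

F

Unnormalized betweenness of each node: A:0, B:0, C:10, D:0, E:0, F:20, G:0, H:1, I:2.
F has the largest value, 20, making it the main broker — the node through which the most shortest paths run.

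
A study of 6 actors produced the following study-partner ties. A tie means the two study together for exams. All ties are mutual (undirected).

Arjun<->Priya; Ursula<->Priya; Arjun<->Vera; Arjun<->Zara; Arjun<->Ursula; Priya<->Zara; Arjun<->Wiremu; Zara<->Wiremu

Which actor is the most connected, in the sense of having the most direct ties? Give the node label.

Degrees — Arjun:5, Priya:3, Ursula:2, Vera:1, Wiremu:2, Zara:3.
The maximum is 5, attained only by Arjun.

Arjun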